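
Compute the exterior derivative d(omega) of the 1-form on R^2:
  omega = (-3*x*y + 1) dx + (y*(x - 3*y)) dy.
d(omega) = (3*x + y) dx ∧ dy

For a 1-form omega = sum_i f_i dx_i, the exterior derivative is
  d(omega) = sum_{i < j} (∂f_j/∂x_i - ∂f_i/∂x_j) dx_i ∧ dx_j.
  coefficient of dx ∧ dy: ∂f_2/∂x - ∂f_1/∂y = ∂(y*(x - 3*y))/∂x - ∂(-3*x*y + 1)/∂y = 3*x + y
Assembling: d(omega) = (3*x + y) dx ∧ dy.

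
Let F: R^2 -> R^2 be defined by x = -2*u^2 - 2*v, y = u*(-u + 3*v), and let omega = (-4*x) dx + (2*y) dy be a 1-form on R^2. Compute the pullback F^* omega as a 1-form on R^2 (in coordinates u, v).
F^* omega = (2*u*(-14*u^2 - 9*u*v + 9*v^2 - 16*v)) du + (-6*u^3 + 18*u^2*v - 16*u^2 - 16*v) dv

Using F^*(f dg) = (f ∘ F) d(g ∘ F), substitute each coordinate x_i by F_i(u, v) in f_i, and replace dx_i by d F_i = (∂F_i/∂u) du + (∂F_i/∂v) dv.
  For the x component: f_1(F) = 8*u^2 + 8*v; d F_1 = (-4*u) du + (-2) dv
  For the y component: f_2(F) = 2*u*(-u + 3*v); d F_2 = (-2*u + 3*v) du + (3*u) dv
Combining and collecting du, dv coefficients:
  coeff of du: 2*u*(-14*u^2 - 9*u*v + 9*v^2 - 16*v)
  coeff of dv: -6*u^3 + 18*u^2*v - 16*u^2 - 16*v
F^* omega = (2*u*(-14*u^2 - 9*u*v + 9*v^2 - 16*v)) du + (-6*u^3 + 18*u^2*v - 16*u^2 - 16*v) dv.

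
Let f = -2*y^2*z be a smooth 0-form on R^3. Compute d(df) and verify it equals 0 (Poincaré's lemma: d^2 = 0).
d(df) = 0

Step 1: df = sum_i (∂f/∂x_i) dx_i = (0) dx + (-4*y*z) dy + (-2*y^2) dz.
Step 2: Apply d again. Using the 1-form formula, the coefficient of dx ∧ dy in d(df) is ∂^2 f/∂x ∂y - ∂^2 f/∂y ∂x = (0) - (0) = 0 (equality of mixed partials for smooth f).
Similarly for dx ∧ dz and dy ∧ dz — all coefficients vanish. So d(df) = 0.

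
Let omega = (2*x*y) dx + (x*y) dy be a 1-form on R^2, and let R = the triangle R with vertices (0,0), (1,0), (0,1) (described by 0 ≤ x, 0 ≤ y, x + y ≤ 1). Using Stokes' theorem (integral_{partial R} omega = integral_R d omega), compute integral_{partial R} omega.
integral_(partial R) omega = -1/6

Stokes: integral_partial_R omega = integral_R d omega with d omega = (∂Q/∂x - ∂P/∂y) dx ∧ dy.
  ∂Q/∂x = y
  ∂P/∂y = 2*x
  integrand = ∂Q/∂x - ∂P/∂y = -2*x + y.
Integrating over R: integral_0^1 integral_0^{1-x} (-2*x + y) dy dx = -1/6.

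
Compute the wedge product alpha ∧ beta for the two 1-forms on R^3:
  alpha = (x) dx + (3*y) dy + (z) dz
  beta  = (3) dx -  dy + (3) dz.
alpha ∧ beta = (-x - 9*y) dx ∧ dy + (3*x - 3*z) dx ∧ dz + (9*y + z) dy ∧ dz

Distribute the wedge, using dx_i ∧ dx_j = -dx_j ∧ dx_i and dx_i ∧ dx_i = 0. For each pair (i, j) with i < j, the coefficient of dx_i ∧ dx_j in alpha ∧ beta is (alpha_i * beta_j - alpha_j * beta_i). Collecting: alpha ∧ beta = (-x - 9*y) dx ∧ dy + (3*x - 3*z) dx ∧ dz + (9*y + z) dy ∧ dz.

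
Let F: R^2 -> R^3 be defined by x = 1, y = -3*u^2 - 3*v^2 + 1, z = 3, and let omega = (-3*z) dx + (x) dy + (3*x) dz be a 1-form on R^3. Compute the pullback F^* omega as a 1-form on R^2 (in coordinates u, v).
F^* omega = (-6*u) du + (-6*v) dv

Using F^*(f dg) = (f ∘ F) d(g ∘ F), substitute each coordinate x_i by F_i(u, v) in f_i, and replace dx_i by d F_i = (∂F_i/∂u) du + (∂F_i/∂v) dv.
  For the x component: f_1(F) = -9; d F_1 = (0) du + (0) dv
  For the y component: f_2(F) = 1; d F_2 = (-6*u) du + (-6*v) dv
  For the z component: f_3(F) = 3; d F_3 = (0) du + (0) dv
Combining and collecting du, dv coefficients:
  coeff of du: -6*u
  coeff of dv: -6*v
F^* omega = (-6*u) du + (-6*v) dv.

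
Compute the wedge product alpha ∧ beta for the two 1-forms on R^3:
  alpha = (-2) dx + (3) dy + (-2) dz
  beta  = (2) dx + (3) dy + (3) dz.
alpha ∧ beta = (-12) dx ∧ dy + (-2) dx ∧ dz + (15) dy ∧ dz

Distribute the wedge, using dx_i ∧ dx_j = -dx_j ∧ dx_i and dx_i ∧ dx_i = 0. For each pair (i, j) with i < j, the coefficient of dx_i ∧ dx_j in alpha ∧ beta is (alpha_i * beta_j - alpha_j * beta_i). Collecting: alpha ∧ beta = (-12) dx ∧ dy + (-2) dx ∧ dz + (15) dy ∧ dz.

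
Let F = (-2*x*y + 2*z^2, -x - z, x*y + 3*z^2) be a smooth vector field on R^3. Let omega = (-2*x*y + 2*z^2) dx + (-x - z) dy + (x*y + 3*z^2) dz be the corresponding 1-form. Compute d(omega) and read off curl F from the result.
d(omega) = (x + 1) dy ∧ dz + (-y + 4*z) dz ∧ dx + (2*x - 1) dx ∧ dy; curl F = (x + 1, -y + 4*z, 2*x - 1)

d omega = sum_{i<j} (∂f_j/∂x_i - ∂f_i/∂x_j) dx_i ∧ dx_j. Under the identification (dy ∧ dz, dz ∧ dx, dx ∧ dy) ↔ (e_x, e_y, e_z), the coefficients are exactly the components of curl F. Compute:
  ∂R/∂y - ∂Q/∂z = (x) - (-1) = x + 1
  ∂P/∂z - ∂R/∂x = (4*z) - (y) = -y + 4*z
  ∂Q/∂x - ∂P/∂y = (-1) - (-2*x) = 2*x - 1.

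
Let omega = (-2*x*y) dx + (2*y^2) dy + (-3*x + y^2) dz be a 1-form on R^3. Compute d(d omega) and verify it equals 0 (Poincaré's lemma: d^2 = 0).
d(d omega) = 0

Step 1: d omega = sum_{i<j} (∂f_j/∂x_i - ∂f_i/∂x_j) dx_i ∧ dx_j:
  coeff of dx ∧ dy: 2*x
  coeff of dx ∧ dz: -3
  coeff of dy ∧ dz: 2*y
Step 2: Apply d again to each 2-form coefficient. The only possible 3-form in R^3 is dx ∧ dy ∧ dz, with coefficient
  ∂(coeff of dy∧dz)/∂x - ∂(coeff of dx∧dz)/∂y + ∂(coeff of dx∧dy)/∂z
  = ∂/∂x (2*y) - ∂/∂y (-3) + ∂/∂z (2*x).
Each of these terms simplifies to sums of mixed partials that cancel in pairs. The result is 0 (by equality of mixed partials for smooth functions — Schwarz / Clairaut).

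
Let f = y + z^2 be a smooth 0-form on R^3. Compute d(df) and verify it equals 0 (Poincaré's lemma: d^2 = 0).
d(df) = 0

Step 1: df = sum_i (∂f/∂x_i) dx_i = (0) dx + (1) dy + (2*z) dz.
Step 2: Apply d again. Using the 1-form formula, the coefficient of dx ∧ dy in d(df) is ∂^2 f/∂x ∂y - ∂^2 f/∂y ∂x = (0) - (0) = 0 (equality of mixed partials for smooth f).
Similarly for dx ∧ dz and dy ∧ dz — all coefficients vanish. So d(df) = 0.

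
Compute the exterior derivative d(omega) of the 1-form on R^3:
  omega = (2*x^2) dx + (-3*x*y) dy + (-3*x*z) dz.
d(omega) = (-3*y) dx ∧ dy + (-3*z) dx ∧ dz

For a 1-form omega = sum_i f_i dx_i, the exterior derivative is
  d(omega) = sum_{i < j} (∂f_j/∂x_i - ∂f_i/∂x_j) dx_i ∧ dx_j.
  coefficient of dx ∧ dy: ∂f_2/∂x - ∂f_1/∂y = ∂(-3*x*y)/∂x - ∂(2*x^2)/∂y = -3*y
  coefficient of dx ∧ dz: ∂f_3/∂x - ∂f_1/∂z = ∂(-3*x*z)/∂x - ∂(2*x^2)/∂z = -3*z
Assembling: d(omega) = (-3*y) dx ∧ dy + (-3*z) dx ∧ dz.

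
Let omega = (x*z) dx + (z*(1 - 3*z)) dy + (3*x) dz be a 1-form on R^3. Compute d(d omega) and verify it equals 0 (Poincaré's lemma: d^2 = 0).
d(d omega) = 0

Step 1: d omega = sum_{i<j} (∂f_j/∂x_i - ∂f_i/∂x_j) dx_i ∧ dx_j:
  coeff of dx ∧ dy: 0
  coeff of dx ∧ dz: 3 - x
  coeff of dy ∧ dz: 6*z - 1
Step 2: Apply d again to each 2-form coefficient. The only possible 3-form in R^3 is dx ∧ dy ∧ dz, with coefficient
  ∂(coeff of dy∧dz)/∂x - ∂(coeff of dx∧dz)/∂y + ∂(coeff of dx∧dy)/∂z
  = ∂/∂x (6*z - 1) - ∂/∂y (3 - x) + ∂/∂z (0).
Each of these terms simplifies to sums of mixed partials that cancel in pairs. The result is 0 (by equality of mixed partials for smooth functions — Schwarz / Clairaut).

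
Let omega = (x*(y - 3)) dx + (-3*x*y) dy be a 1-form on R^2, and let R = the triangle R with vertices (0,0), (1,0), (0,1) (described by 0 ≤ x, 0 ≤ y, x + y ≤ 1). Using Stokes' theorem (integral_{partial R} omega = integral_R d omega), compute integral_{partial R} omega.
integral_(partial R) omega = -2/3

Stokes: integral_partial_R omega = integral_R d omega with d omega = (∂Q/∂x - ∂P/∂y) dx ∧ dy.
  ∂Q/∂x = -3*y
  ∂P/∂y = x
  integrand = ∂Q/∂x - ∂P/∂y = -x - 3*y.
Integrating over R: integral_0^1 integral_0^{1-x} (-x - 3*y) dy dx = -2/3.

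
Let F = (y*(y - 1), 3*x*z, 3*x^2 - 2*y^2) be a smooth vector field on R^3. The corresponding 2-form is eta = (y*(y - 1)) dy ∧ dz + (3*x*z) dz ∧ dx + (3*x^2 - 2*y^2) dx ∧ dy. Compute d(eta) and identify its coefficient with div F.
d(eta) = (0) dx ∧ dy ∧ dz; div F = 0

For a 2-form in R^3 of the form above, applying d gives a 3-form with coefficient ∂P/∂x + ∂Q/∂y + ∂R/∂z:
  ∂P/∂x = 0
  ∂Q/∂y = 0
  ∂R/∂z = 0
Sum = 0, which is exactly div F.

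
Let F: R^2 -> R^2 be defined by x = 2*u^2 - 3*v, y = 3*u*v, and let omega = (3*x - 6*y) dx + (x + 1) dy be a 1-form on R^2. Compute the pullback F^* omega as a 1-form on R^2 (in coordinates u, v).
F^* omega = (24*u^3 - 66*u^2*v - 36*u*v - 9*v^2 + 3*v) du + (6*u^3 - 18*u^2 + 45*u*v + 3*u + 27*v) dv

Using F^*(f dg) = (f ∘ F) d(g ∘ F), substitute each coordinate x_i by F_i(u, v) in f_i, and replace dx_i by d F_i = (∂F_i/∂u) du + (∂F_i/∂v) dv.
  For the x component: f_1(F) = 6*u^2 - 18*u*v - 9*v; d F_1 = (4*u) du + (-3) dv
  For the y component: f_2(F) = 2*u^2 - 3*v + 1; d F_2 = (3*v) du + (3*u) dv
Combining and collecting du, dv coefficients:
  coeff of du: 24*u^3 - 66*u^2*v - 36*u*v - 9*v^2 + 3*v
  coeff of dv: 6*u^3 - 18*u^2 + 45*u*v + 3*u + 27*v
F^* omega = (24*u^3 - 66*u^2*v - 36*u*v - 9*v^2 + 3*v) du + (6*u^3 - 18*u^2 + 45*u*v + 3*u + 27*v) dv.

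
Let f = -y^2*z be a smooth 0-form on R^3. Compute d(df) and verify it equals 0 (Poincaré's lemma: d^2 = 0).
d(df) = 0

Step 1: df = sum_i (∂f/∂x_i) dx_i = (0) dx + (-2*y*z) dy + (-y^2) dz.
Step 2: Apply d again. Using the 1-form formula, the coefficient of dx ∧ dy in d(df) is ∂^2 f/∂x ∂y - ∂^2 f/∂y ∂x = (0) - (0) = 0 (equality of mixed partials for smooth f).
Similarly for dx ∧ dz and dy ∧ dz — all coefficients vanish. So d(df) = 0.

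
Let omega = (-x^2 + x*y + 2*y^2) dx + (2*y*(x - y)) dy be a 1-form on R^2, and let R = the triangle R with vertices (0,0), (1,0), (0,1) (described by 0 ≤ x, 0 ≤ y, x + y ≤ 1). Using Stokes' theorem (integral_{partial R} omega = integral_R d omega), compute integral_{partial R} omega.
integral_(partial R) omega = -1/2

Stokes: integral_partial_R omega = integral_R d omega with d omega = (∂Q/∂x - ∂P/∂y) dx ∧ dy.
  ∂Q/∂x = 2*y
  ∂P/∂y = x + 4*y
  integrand = ∂Q/∂x - ∂P/∂y = -x - 2*y.
Integrating over R: integral_0^1 integral_0^{1-x} (-x - 2*y) dy dx = -1/2.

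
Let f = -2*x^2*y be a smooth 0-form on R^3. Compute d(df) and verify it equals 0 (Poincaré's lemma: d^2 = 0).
d(df) = 0

Step 1: df = sum_i (∂f/∂x_i) dx_i = (-4*x*y) dx + (-2*x^2) dy + (0) dz.
Step 2: Apply d again. Using the 1-form formula, the coefficient of dx ∧ dy in d(df) is ∂^2 f/∂x ∂y - ∂^2 f/∂y ∂x = (-4*x) - (-4*x) = 0 (equality of mixed partials for smooth f).
Similarly for dx ∧ dz and dy ∧ dz — all coefficients vanish. So d(df) = 0.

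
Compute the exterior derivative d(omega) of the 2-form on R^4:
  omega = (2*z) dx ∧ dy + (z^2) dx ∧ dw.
d(omega) = (2) dx ∧ dy ∧ dz + (-2*z) dx ∧ dz ∧ dw

For a 2-form omega = sum_{i<j} g_{ij} dx_i ∧ dx_j, the exterior derivative is
  d(omega) = sum_{i<j} d(g_{ij}) ∧ dx_i ∧ dx_j = sum_{i<j, k} (∂g_{ij}/∂x_k) dx_k ∧ dx_i ∧ dx_j.
Expand each term, using dx_k ∧ dx_i ∧ dx_j = sgn(permutation) dx_{(a)} ∧ dx_{(b)} ∧ dx_{(c)} with (a < b < c) sorted:
  d(2*z) includes (∂/∂z)(2*z) dz = (2) dz, which multiplied by dx ∧ dy gives (2) dx ∧ dy ∧ dz
  d(z^2) includes (∂/∂z)(z^2) dz = (2*z) dz, which multiplied by dx ∧ dw gives (-2*z) dx ∧ dz ∧ dw
Collecting like 3-forms: d(omega) = (2) dx ∧ dy ∧ dz + (-2*z) dx ∧ dz ∧ dw.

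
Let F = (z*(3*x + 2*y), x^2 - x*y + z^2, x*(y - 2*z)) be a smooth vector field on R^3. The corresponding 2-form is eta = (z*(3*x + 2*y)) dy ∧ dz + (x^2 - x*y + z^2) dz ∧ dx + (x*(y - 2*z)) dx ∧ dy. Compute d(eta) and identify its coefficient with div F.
d(eta) = (-3*x + 3*z) dx ∧ dy ∧ dz; div F = -3*x + 3*z

For a 2-form in R^3 of the form above, applying d gives a 3-form with coefficient ∂P/∂x + ∂Q/∂y + ∂R/∂z:
  ∂P/∂x = 3*z
  ∂Q/∂y = -x
  ∂R/∂z = -2*x
Sum = -3*x + 3*z, which is exactly div F.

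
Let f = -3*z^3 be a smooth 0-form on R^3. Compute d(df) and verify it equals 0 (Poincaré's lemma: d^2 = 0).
d(df) = 0

Step 1: df = sum_i (∂f/∂x_i) dx_i = (0) dx + (0) dy + (-9*z^2) dz.
Step 2: Apply d again. Using the 1-form formula, the coefficient of dx ∧ dy in d(df) is ∂^2 f/∂x ∂y - ∂^2 f/∂y ∂x = (0) - (0) = 0 (equality of mixed partials for smooth f).
Similarly for dx ∧ dz and dy ∧ dz — all coefficients vanish. So d(df) = 0.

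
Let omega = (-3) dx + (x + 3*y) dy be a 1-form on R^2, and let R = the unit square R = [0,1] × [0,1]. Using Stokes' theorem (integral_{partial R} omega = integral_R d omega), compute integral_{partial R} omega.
integral_(partial R) omega = 1

Stokes: integral_partial_R omega = integral_R d omega with d omega = (∂Q/∂x - ∂P/∂y) dx ∧ dy.
  ∂Q/∂x = 1
  ∂P/∂y = 0
  integrand = ∂Q/∂x - ∂P/∂y = 1.
Integrating over R: integral_0^1 integral_0^1 (1) dx dy = 1.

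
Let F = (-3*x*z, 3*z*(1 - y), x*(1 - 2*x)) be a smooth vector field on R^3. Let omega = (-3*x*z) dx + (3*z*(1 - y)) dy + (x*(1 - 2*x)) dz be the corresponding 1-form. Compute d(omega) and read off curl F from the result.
d(omega) = (3*y - 3) dy ∧ dz + (x - 1) dz ∧ dx + (0) dx ∧ dy; curl F = (3*y - 3, x - 1, 0)

d omega = sum_{i<j} (∂f_j/∂x_i - ∂f_i/∂x_j) dx_i ∧ dx_j. Under the identification (dy ∧ dz, dz ∧ dx, dx ∧ dy) ↔ (e_x, e_y, e_z), the coefficients are exactly the components of curl F. Compute:
  ∂R/∂y - ∂Q/∂z = (0) - (3 - 3*y) = 3*y - 3
  ∂P/∂z - ∂R/∂x = (-3*x) - (1 - 4*x) = x - 1
  ∂Q/∂x - ∂P/∂y = (0) - (0) = 0.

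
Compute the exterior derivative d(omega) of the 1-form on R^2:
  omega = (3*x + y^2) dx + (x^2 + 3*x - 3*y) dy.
d(omega) = (2*x - 2*y + 3) dx ∧ dy

For a 1-form omega = sum_i f_i dx_i, the exterior derivative is
  d(omega) = sum_{i < j} (∂f_j/∂x_i - ∂f_i/∂x_j) dx_i ∧ dx_j.
  coefficient of dx ∧ dy: ∂f_2/∂x - ∂f_1/∂y = ∂(x^2 + 3*x - 3*y)/∂x - ∂(3*x + y^2)/∂y = 2*x - 2*y + 3
Assembling: d(omega) = (2*x - 2*y + 3) dx ∧ dy.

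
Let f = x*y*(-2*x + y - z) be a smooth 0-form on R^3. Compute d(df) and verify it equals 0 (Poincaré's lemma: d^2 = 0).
d(df) = 0

Step 1: df = sum_i (∂f/∂x_i) dx_i = (y*(-4*x + y - z)) dx + (x*(-2*x + 2*y - z)) dy + (-x*y) dz.
Step 2: Apply d again. Using the 1-form formula, the coefficient of dx ∧ dy in d(df) is ∂^2 f/∂x ∂y - ∂^2 f/∂y ∂x = (-4*x + 2*y - z) - (-4*x + 2*y - z) = 0 (equality of mixed partials for smooth f).
Similarly for dx ∧ dz and dy ∧ dz — all coefficients vanish. So d(df) = 0.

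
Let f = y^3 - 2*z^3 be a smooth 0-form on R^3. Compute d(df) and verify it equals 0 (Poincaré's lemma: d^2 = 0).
d(df) = 0

Step 1: df = sum_i (∂f/∂x_i) dx_i = (0) dx + (3*y^2) dy + (-6*z^2) dz.
Step 2: Apply d again. Using the 1-form formula, the coefficient of dx ∧ dy in d(df) is ∂^2 f/∂x ∂y - ∂^2 f/∂y ∂x = (0) - (0) = 0 (equality of mixed partials for smooth f).
Similarly for dx ∧ dz and dy ∧ dz — all coefficients vanish. So d(df) = 0.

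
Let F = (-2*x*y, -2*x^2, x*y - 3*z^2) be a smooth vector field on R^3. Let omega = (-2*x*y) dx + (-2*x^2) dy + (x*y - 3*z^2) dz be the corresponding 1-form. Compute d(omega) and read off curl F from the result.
d(omega) = (x) dy ∧ dz + (-y) dz ∧ dx + (-2*x) dx ∧ dy; curl F = (x, -y, -2*x)

d omega = sum_{i<j} (∂f_j/∂x_i - ∂f_i/∂x_j) dx_i ∧ dx_j. Under the identification (dy ∧ dz, dz ∧ dx, dx ∧ dy) ↔ (e_x, e_y, e_z), the coefficients are exactly the components of curl F. Compute:
  ∂R/∂y - ∂Q/∂z = (x) - (0) = x
  ∂P/∂z - ∂R/∂x = (0) - (y) = -y
  ∂Q/∂x - ∂P/∂y = (-4*x) - (-2*x) = -2*x.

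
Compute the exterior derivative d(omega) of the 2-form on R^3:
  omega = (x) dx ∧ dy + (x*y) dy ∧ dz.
d(omega) = (y) dx ∧ dy ∧ dz

For a 2-form omega = sum_{i<j} g_{ij} dx_i ∧ dx_j, the exterior derivative is
  d(omega) = sum_{i<j} d(g_{ij}) ∧ dx_i ∧ dx_j = sum_{i<j, k} (∂g_{ij}/∂x_k) dx_k ∧ dx_i ∧ dx_j.
Expand each term, using dx_k ∧ dx_i ∧ dx_j = sgn(permutation) dx_{(a)} ∧ dx_{(b)} ∧ dx_{(c)} with (a < b < c) sorted:
  d(x*y) includes (∂/∂x)(x*y) dx = (y) dx, which multiplied by dy ∧ dz gives (y) dx ∧ dy ∧ dz
Collecting like 3-forms: d(omega) = (y) dx ∧ dy ∧ dz.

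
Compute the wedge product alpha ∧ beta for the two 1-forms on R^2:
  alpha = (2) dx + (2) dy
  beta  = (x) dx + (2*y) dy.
alpha ∧ beta = (-2*x + 4*y) dx ∧ dy

Distribute the wedge, using dx_i ∧ dx_j = -dx_j ∧ dx_i and dx_i ∧ dx_i = 0. For each pair (i, j) with i < j, the coefficient of dx_i ∧ dx_j in alpha ∧ beta is (alpha_i * beta_j - alpha_j * beta_i). Collecting: alpha ∧ beta = (-2*x + 4*y) dx ∧ dy.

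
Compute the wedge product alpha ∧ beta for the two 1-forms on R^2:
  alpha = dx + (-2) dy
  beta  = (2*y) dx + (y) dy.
alpha ∧ beta = (5*y) dx ∧ dy

Distribute the wedge, using dx_i ∧ dx_j = -dx_j ∧ dx_i and dx_i ∧ dx_i = 0. For each pair (i, j) with i < j, the coefficient of dx_i ∧ dx_j in alpha ∧ beta is (alpha_i * beta_j - alpha_j * beta_i). Collecting: alpha ∧ beta = (5*y) dx ∧ dy.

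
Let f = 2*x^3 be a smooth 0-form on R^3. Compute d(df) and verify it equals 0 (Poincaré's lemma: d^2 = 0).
d(df) = 0

Step 1: df = sum_i (∂f/∂x_i) dx_i = (6*x^2) dx + (0) dy + (0) dz.
Step 2: Apply d again. Using the 1-form formula, the coefficient of dx ∧ dy in d(df) is ∂^2 f/∂x ∂y - ∂^2 f/∂y ∂x = (0) - (0) = 0 (equality of mixed partials for smooth f).
Similarly for dx ∧ dz and dy ∧ dz — all coefficients vanish. So d(df) = 0.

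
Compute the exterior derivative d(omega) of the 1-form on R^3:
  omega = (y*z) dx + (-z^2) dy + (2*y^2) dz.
d(omega) = (-z) dx ∧ dy + (-y) dx ∧ dz + (4*y + 2*z) dy ∧ dz

For a 1-form omega = sum_i f_i dx_i, the exterior derivative is
  d(omega) = sum_{i < j} (∂f_j/∂x_i - ∂f_i/∂x_j) dx_i ∧ dx_j.
  coefficient of dx ∧ dy: ∂f_2/∂x - ∂f_1/∂y = ∂(-z^2)/∂x - ∂(y*z)/∂y = -z
  coefficient of dx ∧ dz: ∂f_3/∂x - ∂f_1/∂z = ∂(2*y^2)/∂x - ∂(y*z)/∂z = -y
  coefficient of dy ∧ dz: ∂f_3/∂y - ∂f_2/∂z = ∂(2*y^2)/∂y - ∂(-z^2)/∂z = 4*y + 2*z
Assembling: d(omega) = (-z) dx ∧ dy + (-y) dx ∧ dz + (4*y + 2*z) dy ∧ dz.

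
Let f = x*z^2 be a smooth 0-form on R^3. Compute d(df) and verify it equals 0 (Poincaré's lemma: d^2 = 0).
d(df) = 0

Step 1: df = sum_i (∂f/∂x_i) dx_i = (z^2) dx + (0) dy + (2*x*z) dz.
Step 2: Apply d again. Using the 1-form formula, the coefficient of dx ∧ dy in d(df) is ∂^2 f/∂x ∂y - ∂^2 f/∂y ∂x = (0) - (0) = 0 (equality of mixed partials for smooth f).
Similarly for dx ∧ dz and dy ∧ dz — all coefficients vanish. So d(df) = 0.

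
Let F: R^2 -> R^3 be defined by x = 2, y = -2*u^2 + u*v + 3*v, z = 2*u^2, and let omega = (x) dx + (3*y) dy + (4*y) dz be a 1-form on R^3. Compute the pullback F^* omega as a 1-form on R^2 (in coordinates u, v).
F^* omega = (-8*u^3 - 2*u^2*v + 3*u*v^2 + 12*u*v + 9*v^2) du + (-6*u^3 + 3*u^2*v - 18*u^2 + 18*u*v + 27*v) dv

Using F^*(f dg) = (f ∘ F) d(g ∘ F), substitute each coordinate x_i by F_i(u, v) in f_i, and replace dx_i by d F_i = (∂F_i/∂u) du + (∂F_i/∂v) dv.
  For the x component: f_1(F) = 2; d F_1 = (0) du + (0) dv
  For the y component: f_2(F) = -6*u^2 + 3*u*v + 9*v; d F_2 = (-4*u + v) du + (u + 3) dv
  For the z component: f_3(F) = -8*u^2 + 4*u*v + 12*v; d F_3 = (4*u) du + (0) dv
Combining and collecting du, dv coefficients:
  coeff of du: -8*u^3 - 2*u^2*v + 3*u*v^2 + 12*u*v + 9*v^2
  coeff of dv: -6*u^3 + 3*u^2*v - 18*u^2 + 18*u*v + 27*v
F^* omega = (-8*u^3 - 2*u^2*v + 3*u*v^2 + 12*u*v + 9*v^2) du + (-6*u^3 + 3*u^2*v - 18*u^2 + 18*u*v + 27*v) dv.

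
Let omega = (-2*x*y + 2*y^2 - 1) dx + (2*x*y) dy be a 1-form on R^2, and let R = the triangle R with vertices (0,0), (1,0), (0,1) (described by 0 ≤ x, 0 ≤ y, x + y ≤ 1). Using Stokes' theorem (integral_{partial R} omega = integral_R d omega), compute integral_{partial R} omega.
integral_(partial R) omega = 0

Stokes: integral_partial_R omega = integral_R d omega with d omega = (∂Q/∂x - ∂P/∂y) dx ∧ dy.
  ∂Q/∂x = 2*y
  ∂P/∂y = -2*x + 4*y
  integrand = ∂Q/∂x - ∂P/∂y = 2*x - 2*y.
Integrating over R: integral_0^1 integral_0^{1-x} (2*x - 2*y) dy dx = 0.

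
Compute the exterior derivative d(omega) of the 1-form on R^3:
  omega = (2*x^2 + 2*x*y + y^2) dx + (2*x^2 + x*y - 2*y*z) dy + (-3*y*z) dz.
d(omega) = (2*x - y) dx ∧ dy + (2*y - 3*z) dy ∧ dz

For a 1-form omega = sum_i f_i dx_i, the exterior derivative is
  d(omega) = sum_{i < j} (∂f_j/∂x_i - ∂f_i/∂x_j) dx_i ∧ dx_j.
  coefficient of dx ∧ dy: ∂f_2/∂x - ∂f_1/∂y = ∂(2*x^2 + x*y - 2*y*z)/∂x - ∂(2*x^2 + 2*x*y + y^2)/∂y = 2*x - y
  coefficient of dy ∧ dz: ∂f_3/∂y - ∂f_2/∂z = ∂(-3*y*z)/∂y - ∂(2*x^2 + x*y - 2*y*z)/∂z = 2*y - 3*z
Assembling: d(omega) = (2*x - y) dx ∧ dy + (2*y - 3*z) dy ∧ dz.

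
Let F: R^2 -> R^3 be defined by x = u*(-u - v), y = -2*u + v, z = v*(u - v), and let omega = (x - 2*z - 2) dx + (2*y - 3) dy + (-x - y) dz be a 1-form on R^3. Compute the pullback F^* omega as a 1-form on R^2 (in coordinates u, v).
F^* omega = (2*u^3 + 8*u^2*v + 2*u*v + 12*u - 2*v^3 - v^2 - 2*v + 6) du + (2*u^3 + 2*u^2*v + 2*u^2 - 4*u*v^2 - 5*u*v - 2*u + 2*v^2 + 2*v - 3) dv

Using F^*(f dg) = (f ∘ F) d(g ∘ F), substitute each coordinate x_i by F_i(u, v) in f_i, and replace dx_i by d F_i = (∂F_i/∂u) du + (∂F_i/∂v) dv.
  For the x component: f_1(F) = -u^2 - 3*u*v + 2*v^2 - 2; d F_1 = (-2*u - v) du + (-u) dv
  For the y component: f_2(F) = -4*u + 2*v - 3; d F_2 = (-2) du + (1) dv
  For the z component: f_3(F) = u^2 + u*v + 2*u - v; d F_3 = (v) du + (u - 2*v) dv
Combining and collecting du, dv coefficients:
  coeff of du: 2*u^3 + 8*u^2*v + 2*u*v + 12*u - 2*v^3 - v^2 - 2*v + 6
  coeff of dv: 2*u^3 + 2*u^2*v + 2*u^2 - 4*u*v^2 - 5*u*v - 2*u + 2*v^2 + 2*v - 3
F^* omega = (2*u^3 + 8*u^2*v + 2*u*v + 12*u - 2*v^3 - v^2 - 2*v + 6) du + (2*u^3 + 2*u^2*v + 2*u^2 - 4*u*v^2 - 5*u*v - 2*u + 2*v^2 + 2*v - 3) dv.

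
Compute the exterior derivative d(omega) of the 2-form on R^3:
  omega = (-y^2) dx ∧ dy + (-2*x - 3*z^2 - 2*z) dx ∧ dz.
d(omega) = 0

For a 2-form omega = sum_{i<j} g_{ij} dx_i ∧ dx_j, the exterior derivative is
  d(omega) = sum_{i<j} d(g_{ij}) ∧ dx_i ∧ dx_j = sum_{i<j, k} (∂g_{ij}/∂x_k) dx_k ∧ dx_i ∧ dx_j.
Expand each term, using dx_k ∧ dx_i ∧ dx_j = sgn(permutation) dx_{(a)} ∧ dx_{(b)} ∧ dx_{(c)} with (a < b < c) sorted:

Collecting like 3-forms: d(omega) = 0.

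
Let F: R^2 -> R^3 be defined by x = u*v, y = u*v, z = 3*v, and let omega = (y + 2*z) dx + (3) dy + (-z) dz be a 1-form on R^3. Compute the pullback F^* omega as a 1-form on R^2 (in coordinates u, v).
F^* omega = (v*(u*v + 6*v + 3)) du + (u^2*v + 6*u*v + 3*u - 9*v) dv

Using F^*(f dg) = (f ∘ F) d(g ∘ F), substitute each coordinate x_i by F_i(u, v) in f_i, and replace dx_i by d F_i = (∂F_i/∂u) du + (∂F_i/∂v) dv.
  For the x component: f_1(F) = v*(u + 6); d F_1 = (v) du + (u) dv
  For the y component: f_2(F) = 3; d F_2 = (v) du + (u) dv
  For the z component: f_3(F) = -3*v; d F_3 = (0) du + (3) dv
Combining and collecting du, dv coefficients:
  coeff of du: v*(u*v + 6*v + 3)
  coeff of dv: u^2*v + 6*u*v + 3*u - 9*v
F^* omega = (v*(u*v + 6*v + 3)) du + (u^2*v + 6*u*v + 3*u - 9*v) dv.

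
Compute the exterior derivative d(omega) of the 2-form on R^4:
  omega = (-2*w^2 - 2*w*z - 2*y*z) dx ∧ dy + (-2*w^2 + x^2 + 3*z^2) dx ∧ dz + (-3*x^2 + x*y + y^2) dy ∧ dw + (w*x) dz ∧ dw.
d(omega) = (-2*w - 2*y) dx ∧ dy ∧ dz + (-4*w - 6*x + y - 2*z) dx ∧ dy ∧ dw + (-3*w) dx ∧ dz ∧ dw

For a 2-form omega = sum_{i<j} g_{ij} dx_i ∧ dx_j, the exterior derivative is
  d(omega) = sum_{i<j} d(g_{ij}) ∧ dx_i ∧ dx_j = sum_{i<j, k} (∂g_{ij}/∂x_k) dx_k ∧ dx_i ∧ dx_j.
Expand each term, using dx_k ∧ dx_i ∧ dx_j = sgn(permutation) dx_{(a)} ∧ dx_{(b)} ∧ dx_{(c)} with (a < b < c) sorted:
  d(-2*w^2 - 2*w*z - 2*y*z) includes (∂/∂z)(-2*w^2 - 2*w*z - 2*y*z) dz = (-2*w - 2*y) dz, which multiplied by dx ∧ dy gives (-2*w - 2*y) dx ∧ dy ∧ dz
  d(-2*w^2 - 2*w*z - 2*y*z) includes (∂/∂w)(-2*w^2 - 2*w*z - 2*y*z) dw = (-4*w - 2*z) dw, which multiplied by dx ∧ dy gives (-4*w - 2*z) dx ∧ dy ∧ dw
  d(-2*w^2 + x^2 + 3*z^2) includes (∂/∂w)(-2*w^2 + x^2 + 3*z^2) dw = (-4*w) dw, which multiplied by dx ∧ dz gives (-4*w) dx ∧ dz ∧ dw
  d(-3*x^2 + x*y + y^2) includes (∂/∂x)(-3*x^2 + x*y + y^2) dx = (-6*x + y) dx, which multiplied by dy ∧ dw gives (-6*x + y) dx ∧ dy ∧ dw
  d(w*x) includes (∂/∂x)(w*x) dx = (w) dx, which multiplied by dz ∧ dw gives (w) dx ∧ dz ∧ dw
Collecting like 3-forms: d(omega) = (-2*w - 2*y) dx ∧ dy ∧ dz + (-4*w - 6*x + y - 2*z) dx ∧ dy ∧ dw + (-3*w) dx ∧ dz ∧ dw.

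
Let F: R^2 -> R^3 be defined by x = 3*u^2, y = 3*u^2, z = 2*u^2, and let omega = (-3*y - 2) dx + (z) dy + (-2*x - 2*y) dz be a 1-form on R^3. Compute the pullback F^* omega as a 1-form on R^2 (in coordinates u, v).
F^* omega = (-90*u^3 - 12*u) du

Using F^*(f dg) = (f ∘ F) d(g ∘ F), substitute each coordinate x_i by F_i(u, v) in f_i, and replace dx_i by d F_i = (∂F_i/∂u) du + (∂F_i/∂v) dv.
  For the x component: f_1(F) = -9*u^2 - 2; d F_1 = (6*u) du + (0) dv
  For the y component: f_2(F) = 2*u^2; d F_2 = (6*u) du + (0) dv
  For the z component: f_3(F) = -12*u^2; d F_3 = (4*u) du + (0) dv
Combining and collecting du, dv coefficients:
  coeff of du: -90*u^3 - 12*u
  coeff of dv: 0
F^* omega = (-90*u^3 - 12*u) du.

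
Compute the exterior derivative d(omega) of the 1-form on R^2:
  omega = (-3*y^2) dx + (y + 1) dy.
d(omega) = (6*y) dx ∧ dy

For a 1-form omega = sum_i f_i dx_i, the exterior derivative is
  d(omega) = sum_{i < j} (∂f_j/∂x_i - ∂f_i/∂x_j) dx_i ∧ dx_j.
  coefficient of dx ∧ dy: ∂f_2/∂x - ∂f_1/∂y = ∂(y + 1)/∂x - ∂(-3*y^2)/∂y = 6*y
Assembling: d(omega) = (6*y) dx ∧ dy.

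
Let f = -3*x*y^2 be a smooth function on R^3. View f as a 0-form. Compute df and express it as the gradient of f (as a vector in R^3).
df = (-3*y^2) dx + (-6*x*y) dy + (0) dz; grad f = (-3*y^2, -6*x*y, 0)

For a 0-form f, d f = (∂f/∂x) dx + (∂f/∂y) dy + (∂f/∂z) dz. The components of the vector representation are exactly the entries of grad f in Cartesian coordinates:
  ∂f/∂x = -3*y^2
  ∂f/∂y = -6*x*y
  ∂f/∂z = 0.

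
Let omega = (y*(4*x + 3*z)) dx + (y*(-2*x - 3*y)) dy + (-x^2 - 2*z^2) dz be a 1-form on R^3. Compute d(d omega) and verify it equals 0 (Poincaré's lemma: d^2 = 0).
d(d omega) = 0

Step 1: d omega = sum_{i<j} (∂f_j/∂x_i - ∂f_i/∂x_j) dx_i ∧ dx_j:
  coeff of dx ∧ dy: -4*x - 2*y - 3*z
  coeff of dx ∧ dz: -2*x - 3*y
  coeff of dy ∧ dz: 0
Step 2: Apply d again to each 2-form coefficient. The only possible 3-form in R^3 is dx ∧ dy ∧ dz, with coefficient
  ∂(coeff of dy∧dz)/∂x - ∂(coeff of dx∧dz)/∂y + ∂(coeff of dx∧dy)/∂z
  = ∂/∂x (0) - ∂/∂y (-2*x - 3*y) + ∂/∂z (-4*x - 2*y - 3*z).
Each of these terms simplifies to sums of mixed partials that cancel in pairs. The result is 0 (by equality of mixed partials for smooth functions — Schwarz / Clairaut).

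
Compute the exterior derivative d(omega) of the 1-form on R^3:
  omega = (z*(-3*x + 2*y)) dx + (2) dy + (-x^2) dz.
d(omega) = (-2*z) dx ∧ dy + (x - 2*y) dx ∧ dz

For a 1-form omega = sum_i f_i dx_i, the exterior derivative is
  d(omega) = sum_{i < j} (∂f_j/∂x_i - ∂f_i/∂x_j) dx_i ∧ dx_j.
  coefficient of dx ∧ dy: ∂f_2/∂x - ∂f_1/∂y = ∂(2)/∂x - ∂(z*(-3*x + 2*y))/∂y = -2*z
  coefficient of dx ∧ dz: ∂f_3/∂x - ∂f_1/∂z = ∂(-x^2)/∂x - ∂(z*(-3*x + 2*y))/∂z = x - 2*y
Assembling: d(omega) = (-2*z) dx ∧ dy + (x - 2*y) dx ∧ dz.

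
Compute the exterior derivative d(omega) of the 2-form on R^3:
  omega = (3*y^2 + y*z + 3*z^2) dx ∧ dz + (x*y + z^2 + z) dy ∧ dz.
d(omega) = (-5*y - z) dx ∧ dy ∧ dz

For a 2-form omega = sum_{i<j} g_{ij} dx_i ∧ dx_j, the exterior derivative is
  d(omega) = sum_{i<j} d(g_{ij}) ∧ dx_i ∧ dx_j = sum_{i<j, k} (∂g_{ij}/∂x_k) dx_k ∧ dx_i ∧ dx_j.
Expand each term, using dx_k ∧ dx_i ∧ dx_j = sgn(permutation) dx_{(a)} ∧ dx_{(b)} ∧ dx_{(c)} with (a < b < c) sorted:
  d(3*y^2 + y*z + 3*z^2) includes (∂/∂y)(3*y^2 + y*z + 3*z^2) dy = (6*y + z) dy, which multiplied by dx ∧ dz gives (-6*y - z) dx ∧ dy ∧ dz
  d(x*y + z^2 + z) includes (∂/∂x)(x*y + z^2 + z) dx = (y) dx, which multiplied by dy ∧ dz gives (y) dx ∧ dy ∧ dz
Collecting like 3-forms: d(omega) = (-5*y - z) dx ∧ dy ∧ dz.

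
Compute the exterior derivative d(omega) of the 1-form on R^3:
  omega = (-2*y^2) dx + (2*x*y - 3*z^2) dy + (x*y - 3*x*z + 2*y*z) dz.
d(omega) = (6*y) dx ∧ dy + (y - 3*z) dx ∧ dz + (x + 8*z) dy ∧ dz

For a 1-form omega = sum_i f_i dx_i, the exterior derivative is
  d(omega) = sum_{i < j} (∂f_j/∂x_i - ∂f_i/∂x_j) dx_i ∧ dx_j.
  coefficient of dx ∧ dy: ∂f_2/∂x - ∂f_1/∂y = ∂(2*x*y - 3*z^2)/∂x - ∂(-2*y^2)/∂y = 6*y
  coefficient of dx ∧ dz: ∂f_3/∂x - ∂f_1/∂z = ∂(x*y - 3*x*z + 2*y*z)/∂x - ∂(-2*y^2)/∂z = y - 3*z
  coefficient of dy ∧ dz: ∂f_3/∂y - ∂f_2/∂z = ∂(x*y - 3*x*z + 2*y*z)/∂y - ∂(2*x*y - 3*z^2)/∂z = x + 8*z
Assembling: d(omega) = (6*y) dx ∧ dy + (y - 3*z) dx ∧ dz + (x + 8*z) dy ∧ dz.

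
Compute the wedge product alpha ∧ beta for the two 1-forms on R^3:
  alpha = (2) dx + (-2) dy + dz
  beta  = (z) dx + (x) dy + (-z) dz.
alpha ∧ beta = (2*x + 2*z) dx ∧ dy + (-3*z) dx ∧ dz + (-x + 2*z) dy ∧ dz

Distribute the wedge, using dx_i ∧ dx_j = -dx_j ∧ dx_i and dx_i ∧ dx_i = 0. For each pair (i, j) with i < j, the coefficient of dx_i ∧ dx_j in alpha ∧ beta is (alpha_i * beta_j - alpha_j * beta_i). Collecting: alpha ∧ beta = (2*x + 2*z) dx ∧ dy + (-3*z) dx ∧ dz + (-x + 2*z) dy ∧ dz.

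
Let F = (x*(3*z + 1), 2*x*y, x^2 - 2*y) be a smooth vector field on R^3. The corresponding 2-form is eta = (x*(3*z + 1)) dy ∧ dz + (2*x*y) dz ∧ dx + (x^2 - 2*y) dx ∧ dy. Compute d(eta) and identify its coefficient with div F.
d(eta) = (2*x + 3*z + 1) dx ∧ dy ∧ dz; div F = 2*x + 3*z + 1

For a 2-form in R^3 of the form above, applying d gives a 3-form with coefficient ∂P/∂x + ∂Q/∂y + ∂R/∂z:
  ∂P/∂x = 3*z + 1
  ∂Q/∂y = 2*x
  ∂R/∂z = 0
Sum = 2*x + 3*z + 1, which is exactly div F.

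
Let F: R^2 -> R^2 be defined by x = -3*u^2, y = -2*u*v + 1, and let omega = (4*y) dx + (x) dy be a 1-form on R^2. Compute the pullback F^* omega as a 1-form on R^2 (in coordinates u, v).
F^* omega = (6*u*(9*u*v - 4)) du + (6*u^3) dv

Using F^*(f dg) = (f ∘ F) d(g ∘ F), substitute each coordinate x_i by F_i(u, v) in f_i, and replace dx_i by d F_i = (∂F_i/∂u) du + (∂F_i/∂v) dv.
  For the x component: f_1(F) = -8*u*v + 4; d F_1 = (-6*u) du + (0) dv
  For the y component: f_2(F) = -3*u^2; d F_2 = (-2*v) du + (-2*u) dv
Combining and collecting du, dv coefficients:
  coeff of du: 6*u*(9*u*v - 4)
  coeff of dv: 6*u^3
F^* omega = (6*u*(9*u*v - 4)) du + (6*u^3) dv.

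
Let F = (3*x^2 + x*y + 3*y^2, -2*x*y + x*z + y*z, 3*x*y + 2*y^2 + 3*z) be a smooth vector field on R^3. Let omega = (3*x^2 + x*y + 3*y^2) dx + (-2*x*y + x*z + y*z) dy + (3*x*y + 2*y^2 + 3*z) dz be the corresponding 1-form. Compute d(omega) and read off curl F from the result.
d(omega) = (2*x + 3*y) dy ∧ dz + (-3*y) dz ∧ dx + (-x - 8*y + z) dx ∧ dy; curl F = (2*x + 3*y, -3*y, -x - 8*y + z)

d omega = sum_{i<j} (∂f_j/∂x_i - ∂f_i/∂x_j) dx_i ∧ dx_j. Under the identification (dy ∧ dz, dz ∧ dx, dx ∧ dy) ↔ (e_x, e_y, e_z), the coefficients are exactly the components of curl F. Compute:
  ∂R/∂y - ∂Q/∂z = (3*x + 4*y) - (x + y) = 2*x + 3*y
  ∂P/∂z - ∂R/∂x = (0) - (3*y) = -3*y
  ∂Q/∂x - ∂P/∂y = (-2*y + z) - (x + 6*y) = -x - 8*y + z.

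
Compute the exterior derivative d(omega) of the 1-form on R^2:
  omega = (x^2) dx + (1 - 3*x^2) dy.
d(omega) = (-6*x) dx ∧ dy

For a 1-form omega = sum_i f_i dx_i, the exterior derivative is
  d(omega) = sum_{i < j} (∂f_j/∂x_i - ∂f_i/∂x_j) dx_i ∧ dx_j.
  coefficient of dx ∧ dy: ∂f_2/∂x - ∂f_1/∂y = ∂(1 - 3*x^2)/∂x - ∂(x^2)/∂y = -6*x
Assembling: d(omega) = (-6*x) dx ∧ dy.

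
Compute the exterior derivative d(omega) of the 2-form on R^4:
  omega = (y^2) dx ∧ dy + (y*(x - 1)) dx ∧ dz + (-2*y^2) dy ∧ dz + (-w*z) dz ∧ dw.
d(omega) = (1 - x) dx ∧ dy ∧ dz

For a 2-form omega = sum_{i<j} g_{ij} dx_i ∧ dx_j, the exterior derivative is
  d(omega) = sum_{i<j} d(g_{ij}) ∧ dx_i ∧ dx_j = sum_{i<j, k} (∂g_{ij}/∂x_k) dx_k ∧ dx_i ∧ dx_j.
Expand each term, using dx_k ∧ dx_i ∧ dx_j = sgn(permutation) dx_{(a)} ∧ dx_{(b)} ∧ dx_{(c)} with (a < b < c) sorted:
  d(y*(x - 1)) includes (∂/∂y)(y*(x - 1)) dy = (x - 1) dy, which multiplied by dx ∧ dz gives (1 - x) dx ∧ dy ∧ dz
Collecting like 3-forms: d(omega) = (1 - x) dx ∧ dy ∧ dz.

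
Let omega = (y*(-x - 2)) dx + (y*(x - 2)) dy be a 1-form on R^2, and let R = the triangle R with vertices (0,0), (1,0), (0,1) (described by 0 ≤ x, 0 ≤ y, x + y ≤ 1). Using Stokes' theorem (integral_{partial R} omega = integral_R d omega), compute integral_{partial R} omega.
integral_(partial R) omega = 4/3

Stokes: integral_partial_R omega = integral_R d omega with d omega = (∂Q/∂x - ∂P/∂y) dx ∧ dy.
  ∂Q/∂x = y
  ∂P/∂y = -x - 2
  integrand = ∂Q/∂x - ∂P/∂y = x + y + 2.
Integrating over R: integral_0^1 integral_0^{1-x} (x + y + 2) dy dx = 4/3.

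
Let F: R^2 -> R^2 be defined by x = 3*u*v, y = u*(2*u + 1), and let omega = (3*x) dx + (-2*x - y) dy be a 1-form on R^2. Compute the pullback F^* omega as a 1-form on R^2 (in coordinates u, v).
F^* omega = (u*(-8*u^2 - 24*u*v - 6*u + 27*v^2 - 6*v - 1)) du + (27*u^2*v) dv

Using F^*(f dg) = (f ∘ F) d(g ∘ F), substitute each coordinate x_i by F_i(u, v) in f_i, and replace dx_i by d F_i = (∂F_i/∂u) du + (∂F_i/∂v) dv.
  For the x component: f_1(F) = 9*u*v; d F_1 = (3*v) du + (3*u) dv
  For the y component: f_2(F) = u*(-2*u - 6*v - 1); d F_2 = (4*u + 1) du + (0) dv
Combining and collecting du, dv coefficients:
  coeff of du: u*(-8*u^2 - 24*u*v - 6*u + 27*v^2 - 6*v - 1)
  coeff of dv: 27*u^2*v
F^* omega = (u*(-8*u^2 - 24*u*v - 6*u + 27*v^2 - 6*v - 1)) du + (27*u^2*v) dv.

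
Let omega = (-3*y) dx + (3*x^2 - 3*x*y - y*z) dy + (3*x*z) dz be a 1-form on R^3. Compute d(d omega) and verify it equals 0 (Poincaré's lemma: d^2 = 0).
d(d omega) = 0

Step 1: d omega = sum_{i<j} (∂f_j/∂x_i - ∂f_i/∂x_j) dx_i ∧ dx_j:
  coeff of dx ∧ dy: 6*x - 3*y + 3
  coeff of dx ∧ dz: 3*z
  coeff of dy ∧ dz: y
Step 2: Apply d again to each 2-form coefficient. The only possible 3-form in R^3 is dx ∧ dy ∧ dz, with coefficient
  ∂(coeff of dy∧dz)/∂x - ∂(coeff of dx∧dz)/∂y + ∂(coeff of dx∧dy)/∂z
  = ∂/∂x (y) - ∂/∂y (3*z) + ∂/∂z (6*x - 3*y + 3).
Each of these terms simplifies to sums of mixed partials that cancel in pairs. The result is 0 (by equality of mixed partials for smooth functions — Schwarz / Clairaut).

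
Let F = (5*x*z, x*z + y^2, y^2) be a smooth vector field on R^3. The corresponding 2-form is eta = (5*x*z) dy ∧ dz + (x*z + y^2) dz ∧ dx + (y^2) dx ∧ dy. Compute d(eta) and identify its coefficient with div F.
d(eta) = (2*y + 5*z) dx ∧ dy ∧ dz; div F = 2*y + 5*z

For a 2-form in R^3 of the form above, applying d gives a 3-form with coefficient ∂P/∂x + ∂Q/∂y + ∂R/∂z:
  ∂P/∂x = 5*z
  ∂Q/∂y = 2*y
  ∂R/∂z = 0
Sum = 2*y + 5*z, which is exactly div F.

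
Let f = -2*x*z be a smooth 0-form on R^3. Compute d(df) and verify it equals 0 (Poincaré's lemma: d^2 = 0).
d(df) = 0

Step 1: df = sum_i (∂f/∂x_i) dx_i = (-2*z) dx + (0) dy + (-2*x) dz.
Step 2: Apply d again. Using the 1-form formula, the coefficient of dx ∧ dy in d(df) is ∂^2 f/∂x ∂y - ∂^2 f/∂y ∂x = (0) - (0) = 0 (equality of mixed partials for smooth f).
Similarly for dx ∧ dz and dy ∧ dz — all coefficients vanish. So d(df) = 0.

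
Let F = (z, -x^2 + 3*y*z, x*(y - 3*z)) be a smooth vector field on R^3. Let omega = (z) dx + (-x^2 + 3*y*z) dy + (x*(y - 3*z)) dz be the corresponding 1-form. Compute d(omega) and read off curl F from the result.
d(omega) = (x - 3*y) dy ∧ dz + (-y + 3*z + 1) dz ∧ dx + (-2*x) dx ∧ dy; curl F = (x - 3*y, -y + 3*z + 1, -2*x)

d omega = sum_{i<j} (∂f_j/∂x_i - ∂f_i/∂x_j) dx_i ∧ dx_j. Under the identification (dy ∧ dz, dz ∧ dx, dx ∧ dy) ↔ (e_x, e_y, e_z), the coefficients are exactly the components of curl F. Compute:
  ∂R/∂y - ∂Q/∂z = (x) - (3*y) = x - 3*y
  ∂P/∂z - ∂R/∂x = (1) - (y - 3*z) = -y + 3*z + 1
  ∂Q/∂x - ∂P/∂y = (-2*x) - (0) = -2*x.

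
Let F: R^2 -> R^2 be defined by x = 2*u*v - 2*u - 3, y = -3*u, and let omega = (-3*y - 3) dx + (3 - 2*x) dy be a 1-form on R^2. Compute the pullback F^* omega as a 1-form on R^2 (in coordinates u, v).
F^* omega = (30*u*v - 30*u - 6*v - 21) du + (6*u*(3*u - 1)) dv

Using F^*(f dg) = (f ∘ F) d(g ∘ F), substitute each coordinate x_i by F_i(u, v) in f_i, and replace dx_i by d F_i = (∂F_i/∂u) du + (∂F_i/∂v) dv.
  For the x component: f_1(F) = 9*u - 3; d F_1 = (2*v - 2) du + (2*u) dv
  For the y component: f_2(F) = -4*u*v + 4*u + 9; d F_2 = (-3) du + (0) dv
Combining and collecting du, dv coefficients:
  coeff of du: 30*u*v - 30*u - 6*v - 21
  coeff of dv: 6*u*(3*u - 1)
F^* omega = (30*u*v - 30*u - 6*v - 21) du + (6*u*(3*u - 1)) dv.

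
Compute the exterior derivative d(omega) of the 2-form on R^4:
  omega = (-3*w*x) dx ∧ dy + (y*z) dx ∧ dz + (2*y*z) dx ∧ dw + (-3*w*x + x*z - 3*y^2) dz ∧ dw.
d(omega) = (-3*x - 2*z) dx ∧ dy ∧ dw + (-z) dx ∧ dy ∧ dz + (-3*w - 2*y + z) dx ∧ dz ∧ dw + (-6*y) dy ∧ dz ∧ dw

For a 2-form omega = sum_{i<j} g_{ij} dx_i ∧ dx_j, the exterior derivative is
  d(omega) = sum_{i<j} d(g_{ij}) ∧ dx_i ∧ dx_j = sum_{i<j, k} (∂g_{ij}/∂x_k) dx_k ∧ dx_i ∧ dx_j.
Expand each term, using dx_k ∧ dx_i ∧ dx_j = sgn(permutation) dx_{(a)} ∧ dx_{(b)} ∧ dx_{(c)} with (a < b < c) sorted:
  d(-3*w*x) includes (∂/∂w)(-3*w*x) dw = (-3*x) dw, which multiplied by dx ∧ dy gives (-3*x) dx ∧ dy ∧ dw
  d(y*z) includes (∂/∂y)(y*z) dy = (z) dy, which multiplied by dx ∧ dz gives (-z) dx ∧ dy ∧ dz
  d(2*y*z) includes (∂/∂y)(2*y*z) dy = (2*z) dy, which multiplied by dx ∧ dw gives (-2*z) dx ∧ dy ∧ dw
  d(2*y*z) includes (∂/∂z)(2*y*z) dz = (2*y) dz, which multiplied by dx ∧ dw gives (-2*y) dx ∧ dz ∧ dw
  d(-3*w*x + x*z - 3*y^2) includes (∂/∂x)(-3*w*x + x*z - 3*y^2) dx = (-3*w + z) dx, which multiplied by dz ∧ dw gives (-3*w + z) dx ∧ dz ∧ dw
  d(-3*w*x + x*z - 3*y^2) includes (∂/∂y)(-3*w*x + x*z - 3*y^2) dy = (-6*y) dy, which multiplied by dz ∧ dw gives (-6*y) dy ∧ dz ∧ dw
Collecting like 3-forms: d(omega) = (-3*x - 2*z) dx ∧ dy ∧ dw + (-z) dx ∧ dy ∧ dz + (-3*w - 2*y + z) dx ∧ dz ∧ dw + (-6*y) dy ∧ dz ∧ dw.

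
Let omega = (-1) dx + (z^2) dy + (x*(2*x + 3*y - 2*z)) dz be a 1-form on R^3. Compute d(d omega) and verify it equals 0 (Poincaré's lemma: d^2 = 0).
d(d omega) = 0

Step 1: d omega = sum_{i<j} (∂f_j/∂x_i - ∂f_i/∂x_j) dx_i ∧ dx_j:
  coeff of dx ∧ dy: 0
  coeff of dx ∧ dz: 4*x + 3*y - 2*z
  coeff of dy ∧ dz: 3*x - 2*z
Step 2: Apply d again to each 2-form coefficient. The only possible 3-form in R^3 is dx ∧ dy ∧ dz, with coefficient
  ∂(coeff of dy∧dz)/∂x - ∂(coeff of dx∧dz)/∂y + ∂(coeff of dx∧dy)/∂z
  = ∂/∂x (3*x - 2*z) - ∂/∂y (4*x + 3*y - 2*z) + ∂/∂z (0).
Each of these terms simplifies to sums of mixed partials that cancel in pairs. The result is 0 (by equality of mixed partials for smooth functions — Schwarz / Clairaut).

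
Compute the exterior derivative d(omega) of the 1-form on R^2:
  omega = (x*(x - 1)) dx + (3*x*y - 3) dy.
d(omega) = (3*y) dx ∧ dy

For a 1-form omega = sum_i f_i dx_i, the exterior derivative is
  d(omega) = sum_{i < j} (∂f_j/∂x_i - ∂f_i/∂x_j) dx_i ∧ dx_j.
  coefficient of dx ∧ dy: ∂f_2/∂x - ∂f_1/∂y = ∂(3*x*y - 3)/∂x - ∂(x*(x - 1))/∂y = 3*y
Assembling: d(omega) = (3*y) dx ∧ dy.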